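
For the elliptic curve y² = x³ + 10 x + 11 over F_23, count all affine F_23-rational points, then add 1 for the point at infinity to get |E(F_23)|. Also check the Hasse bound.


Affine points = {(2, 4), (2, 19), (4, 0), (5, 5), (5, 18), (9, 5), (9, 18), (11, 7), (11, 16), (16, 9), (16, 14), (20, 0), (21, 11), (21, 12), (22, 0)}; affine count = 15; |E(F_23)| = 16.

Discriminant check: Δ ∝ 4a³ + 27b² = 4·10³ + 27·11² = 4·1000 + 27·121 ≡ 22 (mod 23). Nonzero ⇒ E is nonsingular.
For each x ∈ F_23, compute rhs = x³ + 10·x + 11 mod 23, then count y ∈ F_23 with y² ≡ rhs.
  x = 0: rhs = 11, matching y values: none (0 points).
  x = 1: rhs = 22, matching y values: none (0 points).
  x = 2: rhs = 16, matching y values: 4, 19 (2 points).
  x = 3: rhs = 22, matching y values: none (0 points).
  x = 4: rhs = 0, matching y values: 0 (1 points).
  x = 5: rhs = 2, matching y values: 5, 18 (2 points).
  x = 6: rhs = 11, matching y values: none (0 points).
  x = 7: rhs = 10, matching y values: none (0 points).
  x = 8: rhs = 5, matching y values: none (0 points).
  x = 9: rhs = 2, matching y values: 5, 18 (2 points).
  x = 10: rhs = 7, matching y values: none (0 points).
  x = 11: rhs = 3, matching y values: 7, 16 (2 points).
  x = 12: rhs = 19, matching y values: none (0 points).
  x = 13: rhs = 15, matching y values: none (0 points).
  x = 14: rhs = 20, matching y values: none (0 points).
  x = 15: rhs = 17, matching y values: none (0 points).
  x = 16: rhs = 12, matching y values: 9, 14 (2 points).
  x = 17: rhs = 11, matching y values: none (0 points).
  x = 18: rhs = 20, matching y values: none (0 points).
  x = 19: rhs = 22, matching y values: none (0 points).
  x = 20: rhs = 0, matching y values: 0 (1 points).
  x = 21: rhs = 6, matching y values: 11, 12 (2 points).
  x = 22: rhs = 0, matching y values: 0 (1 points).
Total affine count: 15.
Full point count |E(F_23)| = 15 + 1 = 16.
Hasse bound: |16 − (23+1)| = |-8| = 8 ≤ 2√23 ≈ 9.5917 ✓.


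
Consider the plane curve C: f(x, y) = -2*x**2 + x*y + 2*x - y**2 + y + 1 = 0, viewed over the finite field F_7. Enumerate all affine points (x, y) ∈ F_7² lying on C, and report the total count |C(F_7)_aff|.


Affine F_7-points: {(1, 4), (1, 5), (2, 4), (2, 6), (3, 2), (6, 2), (6, 5)}; count = 7.

For each of the 49 pairs (x, y) ∈ F_7², evaluate f(x, y) mod 7. Record the zeros.
  x = 0: [0↦1, 1↦1, 2↦6, 3↦2, 4↦3, 5↦2, 6↦6]  zeros at y ∈ ∅
  x = 1: [0↦1, 1↦2, 2↦1, 3↦5, 4↦0, 5↦0, 6↦5]  zeros at y ∈ {4, 5}
  x = 2: [0↦4, 1↦6, 2↦6, 3↦4, 4↦0, 5↦1, 6↦0]  zeros at y ∈ {4, 6}
  x = 3: [0↦3, 1↦6, 2↦0, 3↦6, 4↦3, 5↦5, 6↦5]  zeros at y ∈ {2}
  x = 4: [0↦5, 1↦2, 2↦4, 3↦4, 4↦2, 5↦5, 6↦6]  zeros at y ∈ ∅
  x = 5: [0↦3, 1↦1, 2↦4, 3↦5, 4↦4, 5↦1, 6↦3]  zeros at y ∈ ∅
  x = 6: [0↦4, 1↦3, 2↦0, 3↦2, 4↦2, 5↦0, 6↦3]  zeros at y ∈ {2, 5}
Collecting zeros: affine points = {(1, 4), (1, 5), (2, 4), (2, 6), (3, 2), (6, 2), (6, 5)}.
Total count |C(F_7)_aff| = 7.


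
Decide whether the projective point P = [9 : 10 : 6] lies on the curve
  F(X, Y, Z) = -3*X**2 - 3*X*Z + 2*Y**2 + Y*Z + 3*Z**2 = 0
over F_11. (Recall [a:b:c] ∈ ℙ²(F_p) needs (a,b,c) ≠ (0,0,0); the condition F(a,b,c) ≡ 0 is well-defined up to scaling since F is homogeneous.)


F(9,10,6) ≡ 7 (mod 11); P is NOT on the curve.

Evaluate F(9, 10, 6) term-by-term (mod 11).
  -3*X**2 ↦ -3·81·1·1 = -243
  -3*X*Z ↦ -3·9·1·6 = -162
  2*Y**2 ↦ 2·1·100·1 = 200
  Y*Z ↦ 1·1·10·6 = 60
  3*Z**2 ↦ 3·1·1·36 = 108
Sum: F(9, 10, 6) = (-243) + (-162) + (200) + (60) + (108) = -37.
Reducing mod 11: -37 ≡ 7 (mod 11).
Since F(a, b, c) ≡ 7 ≠ 0 (mod 11), P does NOT lie on the curve.


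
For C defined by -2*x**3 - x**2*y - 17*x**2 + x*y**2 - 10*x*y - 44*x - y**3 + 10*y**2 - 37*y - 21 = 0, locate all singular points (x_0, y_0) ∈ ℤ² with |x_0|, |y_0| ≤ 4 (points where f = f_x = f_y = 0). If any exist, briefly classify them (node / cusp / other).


Singular points: {(-3, 2)}; classification: node.

Compute partial derivatives:
  f_x = -6*x**2 - 2*x*y - 34*x + y**2 - 10*y - 44.
  f_y = -x**2 + 2*x*y - 10*x - 3*y**2 + 20*y - 37.
Scan x_0 ∈ {−4, ..., 4}. For each x_0, f_y(x_0, y) is a polynomial in y; find its integer roots y ∈ {−4, ..., 4}, then test f_x and f at those candidates.
  x = -4: f_y(-4, y) = -3*y**2 + 12*y - 13; no integer root y with |y| ≤ 4.
  x = -3: f_y(-3, y) = -3*y**2 + 14*y - 16; vanishes at y ∈ {2}. (-3, 2): f_x = 0, f = 0 — SINGULAR.
  x = -2: f_y(-2, y) = -3*y**2 + 16*y - 21; vanishes at y ∈ {3}. (-2, 3): f_x = -9 ≠ 0.
  x = -1: f_y(-1, y) = -3*y**2 + 18*y - 28; no integer root y with |y| ≤ 4.
  x = 0: f_y(0, y) = -3*y**2 + 20*y - 37; no integer root y with |y| ≤ 4.
  x = 1: f_y(1, y) = -3*y**2 + 22*y - 48; no integer root y with |y| ≤ 4.
  x = 2: f_y(2, y) = -3*y**2 + 24*y - 61; no integer root y with |y| ≤ 4.
  x = 3: f_y(3, y) = -3*y**2 + 26*y - 76; no integer root y with |y| ≤ 4.
  x = 4: f_y(4, y) = -3*y**2 + 28*y - 93; no integer root y with |y| ≤ 4.
Only singular point on the grid: (-3, 2).
Classify: substitute x = -3 + u, y = 2 + v and expand: f = -2*u**3 - u**2*v - u**2 + u*v**2 - v**3 + v**2.
No constant or linear terms (consistent with a singular point). Quadratic part: -u**2 + v**2. Cubic part: -2*u**3 - u**2*v + u*v**2 - v**3.
The quadratic part v**2 - u**2 = (v − u)(v + u) splits into two distinct linear factors, so there are two distinct tangent lines y − 2 = ±(x − -3) — this is a node (ordinary double point).
Classification: node.


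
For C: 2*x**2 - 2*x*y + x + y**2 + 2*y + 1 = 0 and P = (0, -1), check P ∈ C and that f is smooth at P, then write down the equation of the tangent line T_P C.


Tangent line at P: 3*x = 0.

Step 1: f(0, -1) = 0, so P lies on C.
Step 2: partial derivatives
  f_x(x, y) = 4*x - 2*y + 1, f_y(x, y) = -2*x + 2*y + 2.
  f_x(P) = 3, f_y(P) = 0 (gradient nonzero, so P is smooth).
Step 3: tangent line at P: 3·(x − 0) + 0·(y − -1) = 0.
Expanding: 3*x = 0.


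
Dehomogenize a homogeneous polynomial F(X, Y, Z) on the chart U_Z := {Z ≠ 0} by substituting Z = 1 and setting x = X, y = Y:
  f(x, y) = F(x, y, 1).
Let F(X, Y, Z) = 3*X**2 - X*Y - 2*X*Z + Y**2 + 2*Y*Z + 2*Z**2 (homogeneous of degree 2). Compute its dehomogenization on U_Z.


f(x, y) = 3*x**2 - x*y - 2*x + y**2 + 2*y + 2

On U_Z we set Z = 1. Each monomial c·X^i·Y^j·Z^k in F becomes c·x^i·y^j·1^k = c·x^i·y^j.
Substituting Z = 1: F(X, Y, 1) = 3*x**2 - x*y - 2*x + y**2 + 2*y + 2.
Note: deg(f) ≤ deg(F) = 2; strict inequality happens when F is divisible by Z (lost terms).


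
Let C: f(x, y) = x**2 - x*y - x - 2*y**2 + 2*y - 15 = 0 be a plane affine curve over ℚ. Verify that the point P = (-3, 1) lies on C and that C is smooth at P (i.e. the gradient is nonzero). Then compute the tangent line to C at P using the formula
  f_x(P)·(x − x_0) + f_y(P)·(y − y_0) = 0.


Tangent line at P: -8*x + y - 25 = 0.

Step 1: f(-3, 1) = 0, so P lies on C.
Step 2: partial derivatives
  f_x(x, y) = 2*x - y - 1, f_y(x, y) = -x - 4*y + 2.
  f_x(P) = -8, f_y(P) = 1 (gradient nonzero, so P is smooth).
Step 3: tangent line at P: -8·(x − -3) + 1·(y − 1) = 0.
Expanding: -8*x + y - 25 = 0.


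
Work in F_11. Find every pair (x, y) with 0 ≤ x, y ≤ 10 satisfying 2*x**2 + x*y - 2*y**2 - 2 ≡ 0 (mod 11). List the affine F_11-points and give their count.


Affine F_11-points: {(1, 0), (1, 6), (3, 8), (3, 10), (4, 5), (4, 8), (7, 3), (7, 6), (8, 1), (8, 3), (10, 0), (10, 5)}; count = 12.

For each of the 121 pairs (x, y) ∈ F_11², evaluate f(x, y) mod 11. Record the zeros.
  x = 0: [0↦9, 1↦7, 2↦1, 3↦2, 4↦10, 5↦3, 6↦3, 7↦10, 8↦2, 9↦1, 10↦7]  zeros at y ∈ ∅
  x = 1: [0↦0, 1↦10, 2↦5, 3↦7, 4↦5, 5↦10, 6↦0, 7↦8, 8↦1, 9↦1, 10↦8]  zeros at y ∈ {0, 6}
  x = 2: [0↦6, 1↦6, 2↦2, 3↦5, 4↦4, 5↦10, 6↦1, 7↦10, 8↦4, 9↦5, 10↦2]  zeros at y ∈ ∅
  x = 3: [0↦5, 1↦6, 2↦3, 3↦7, 4↦7, 5↦3, 6↦6, 7↦5, 8↦0, 9↦2, 10↦0]  zeros at y ∈ {8, 10}
  x = 4: [0↦8, 1↦10, 2↦8, 3↦2, 4↦3, 5↦0, 6↦4, 7↦4, 8↦0, 9↦3, 10↦2]  zeros at y ∈ {5, 8}
  x = 5: [0↦4, 1↦7, 2↦6, 3↦1, 4↦3, 5↦1, 6↦6, 7↦7, 8↦4, 9↦8, 10↦8]  zeros at y ∈ ∅
  x = 6: [0↦4, 1↦8, 2↦8, 3↦4, 4↦7, 5↦6, 6↦1, 7↦3, 8↦1, 9↦6, 10↦7]  zeros at y ∈ ∅
  x = 7: [0↦8, 1↦2, 2↦3, 3↦0, 4↦4, 5↦4, 6↦0, 7↦3, 8↦2, 9↦8, 10↦10]  zeros at y ∈ {3, 6}
  x = 8: [0↦5, 1↦0, 2↦2, 3↦0, 4↦5, 5↦6, 6↦3, 7↦7, 8↦7, 9↦3, 10↦6]  zeros at y ∈ {1, 3}
  x = 9: [0↦6, 1↦2, 2↦5, 3↦4, 4↦10, 5↦1, 6↦10, 7↦4, 8↦5, 9↦2, 10↦6]  zeros at y ∈ ∅
  x = 10: [0↦0, 1↦8, 2↦1, 3↦1, 4↦8, 5↦0, 6↦10, 7↦5, 8↦7, 9↦5, 10↦10]  zeros at y ∈ {0, 5}
Collecting zeros: affine points = {(1, 0), (1, 6), (3, 8), (3, 10), (4, 5), (4, 8), (7, 3), (7, 6), (8, 1), (8, 3), (10, 0), (10, 5)}.
Total count |C(F_11)_aff| = 12.


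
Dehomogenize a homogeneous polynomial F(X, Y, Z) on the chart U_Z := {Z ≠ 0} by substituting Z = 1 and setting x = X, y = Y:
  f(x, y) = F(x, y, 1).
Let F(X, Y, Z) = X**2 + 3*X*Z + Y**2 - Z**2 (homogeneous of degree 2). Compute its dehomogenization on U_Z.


f(x, y) = x**2 + 3*x + y**2 - 1

On U_Z we set Z = 1. Each monomial c·X^i·Y^j·Z^k in F becomes c·x^i·y^j·1^k = c·x^i·y^j.
Substituting Z = 1: F(X, Y, 1) = x**2 + 3*x + y**2 - 1.
Note: deg(f) ≤ deg(F) = 2; strict inequality happens when F is divisible by Z (lost terms).


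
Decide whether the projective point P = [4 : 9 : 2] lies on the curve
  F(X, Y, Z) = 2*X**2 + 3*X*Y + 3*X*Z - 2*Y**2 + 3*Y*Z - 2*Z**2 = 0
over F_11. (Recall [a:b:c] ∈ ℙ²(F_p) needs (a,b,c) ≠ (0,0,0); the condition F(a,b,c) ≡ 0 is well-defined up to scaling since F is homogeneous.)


F(4,9,2) ≡ 4 (mod 11); P is NOT on the curve.

Evaluate F(4, 9, 2) term-by-term (mod 11).
  2*X**2 ↦ 2·16·1·1 = 32
  3*X*Y ↦ 3·4·9·1 = 108
  3*X*Z ↦ 3·4·1·2 = 24
  -2*Y**2 ↦ -2·1·81·1 = -162
  3*Y*Z ↦ 3·1·9·2 = 54
  -2*Z**2 ↦ -2·1·1·4 = -8
Sum: F(4, 9, 2) = (32) + (108) + (24) + (-162) + (54) + (-8) = 48.
Reducing mod 11: 48 ≡ 4 (mod 11).
Since F(a, b, c) ≡ 4 ≠ 0 (mod 11), P does NOT lie on the curve.


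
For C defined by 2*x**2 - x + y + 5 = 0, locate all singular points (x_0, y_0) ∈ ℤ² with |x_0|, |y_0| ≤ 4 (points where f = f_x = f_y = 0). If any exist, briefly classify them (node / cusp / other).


No singular points in the scanned grid; C is smooth there.

Compute partial derivatives:
  f_x = 4*x - 1.
  f_y = 1.
f_y = 1 is a nonzero constant, so f_y never vanishes: no point (x, y) can satisfy f = f_x = f_y = 0. In particular no (x, y) ∈ {−4, ..., 4}² is singular; the curve is smooth.


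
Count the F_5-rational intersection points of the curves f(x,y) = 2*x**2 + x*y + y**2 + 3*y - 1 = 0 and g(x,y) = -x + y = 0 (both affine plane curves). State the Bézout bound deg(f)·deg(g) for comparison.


Common zeros: {(4, 4)}; count = 1; Bézout bound = 2.

deg(f) = 2, deg(g) = 1, so Bézout bound = 2.
Scan x ∈ F_5. For each x, list the y ∈ F_5 with f(x, y) ≡ 0 and those with g(x, y) ≡ 0 (mod 5); the common zeros in that column are the intersection.
  x = 0: f ≡ 0 at y ∈ ∅; g ≡ 0 at y ∈ {0}; common: ∅.
  x = 1: f ≡ 0 at y ∈ ∅; g ≡ 0 at y ∈ {1}; common: ∅.
  x = 2: f ≡ 0 at y ∈ ∅; g ≡ 0 at y ∈ {2}; common: ∅.
  x = 3: f ≡ 0 at y ∈ ∅; g ≡ 0 at y ∈ {3}; common: ∅.
  x = 4: f ≡ 0 at y ∈ {4}; g ≡ 0 at y ∈ {4}; common: {4}.
Collecting: common zeros = {(4, 4)}, so the count is 1.
Comparison with the Bézout bound: 1 ≤ 2 = deg(f)·deg(g), as expected for curves with no common component (the affine F_5-count falls short of the bound because intersections may lie at infinity, over extension fields, or carry multiplicity).


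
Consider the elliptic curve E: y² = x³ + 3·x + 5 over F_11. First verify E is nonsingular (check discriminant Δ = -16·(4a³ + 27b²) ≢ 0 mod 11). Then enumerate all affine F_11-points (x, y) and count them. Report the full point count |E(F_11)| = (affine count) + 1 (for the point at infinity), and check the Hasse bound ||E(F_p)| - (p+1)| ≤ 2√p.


Affine points = {(0, 4), (0, 7), (1, 3), (1, 8), (4, 2), (4, 9), (10, 1), (10, 10)}; affine count = 8; |E(F_11)| = 9.

Discriminant check: Δ ∝ 4a³ + 27b² = 4·3³ + 27·5² = 4·27 + 27·25 ≡ 2 (mod 11). Nonzero ⇒ E is nonsingular.
For each x ∈ F_11, compute rhs = x³ + 3·x + 5 mod 11, then count y ∈ F_11 with y² ≡ rhs.
  x = 0: rhs = 5, matching y values: 4, 7 (2 points).
  x = 1: rhs = 9, matching y values: 3, 8 (2 points).
  x = 2: rhs = 8, matching y values: none (0 points).
  x = 3: rhs = 8, matching y values: none (0 points).
  x = 4: rhs = 4, matching y values: 2, 9 (2 points).
  x = 5: rhs = 2, matching y values: none (0 points).
  x = 6: rhs = 8, matching y values: none (0 points).
  x = 7: rhs = 6, matching y values: none (0 points).
  x = 8: rhs = 2, matching y values: none (0 points).
  x = 9: rhs = 2, matching y values: none (0 points).
  x = 10: rhs = 1, matching y values: 1, 10 (2 points).
Total affine count: 8.
Full point count |E(F_11)| = 8 + 1 = 9.
Hasse bound: |9 − (11+1)| = |-3| = 3 ≤ 2√11 ≈ 6.6332 ✓.


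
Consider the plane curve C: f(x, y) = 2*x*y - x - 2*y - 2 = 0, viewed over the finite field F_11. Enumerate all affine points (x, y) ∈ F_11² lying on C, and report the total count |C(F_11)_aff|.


Affine F_11-points: {(0, 10), (2, 2), (3, 4), (4, 1), (5, 5), (6, 3), (7, 9), (8, 7), (9, 0), (10, 8)}; count = 10.

For each of the 121 pairs (x, y) ∈ F_11², evaluate f(x, y) mod 11. Record the zeros.
  x = 0: [0↦9, 1↦7, 2↦5, 3↦3, 4↦1, 5↦10, 6↦8, 7↦6, 8↦4, 9↦2, 10↦0]  zeros at y ∈ {10}
  x = 1: [0↦8, 1↦8, 2↦8, 3↦8, 4↦8, 5↦8, 6↦8, 7↦8, 8↦8, 9↦8, 10↦8]  zeros at y ∈ ∅
  x = 2: [0↦7, 1↦9, 2↦0, 3↦2, 4↦4, 5↦6, 6↦8, 7↦10, 8↦1, 9↦3, 10↦5]  zeros at y ∈ {2}
  x = 3: [0↦6, 1↦10, 2↦3, 3↦7, 4↦0, 5↦4, 6↦8, 7↦1, 8↦5, 9↦9, 10↦2]  zeros at y ∈ {4}
  x = 4: [0↦5, 1↦0, 2↦6, 3↦1, 4↦7, 5↦2, 6↦8, 7↦3, 8↦9, 9↦4, 10↦10]  zeros at y ∈ {1}
  x = 5: [0↦4, 1↦1, 2↦9, 3↦6, 4↦3, 5↦0, 6↦8, 7↦5, 8↦2, 9↦10, 10↦7]  zeros at y ∈ {5}
  x = 6: [0↦3, 1↦2, 2↦1, 3↦0, 4↦10, 5↦9, 6↦8, 7↦7, 8↦6, 9↦5, 10↦4]  zeros at y ∈ {3}
  x = 7: [0↦2, 1↦3, 2↦4, 3↦5, 4↦6, 5↦7, 6↦8, 7↦9, 8↦10, 9↦0, 10↦1]  zeros at y ∈ {9}
  x = 8: [0↦1, 1↦4, 2↦7, 3↦10, 4↦2, 5↦5, 6↦8, 7↦0, 8↦3, 9↦6, 10↦9]  zeros at y ∈ {7}
  x = 9: [0↦0, 1↦5, 2↦10, 3↦4, 4↦9, 5↦3, 6↦8, 7↦2, 8↦7, 9↦1, 10↦6]  zeros at y ∈ {0}
  x = 10: [0↦10, 1↦6, 2↦2, 3↦9, 4↦5, 5↦1, 6↦8, 7↦4, 8↦0, 9↦7, 10↦3]  zeros at y ∈ {8}
Collecting zeros: affine points = {(0, 10), (2, 2), (3, 4), (4, 1), (5, 5), (6, 3), (7, 9), (8, 7), (9, 0), (10, 8)}.
Total count |C(F_11)_aff| = 10.


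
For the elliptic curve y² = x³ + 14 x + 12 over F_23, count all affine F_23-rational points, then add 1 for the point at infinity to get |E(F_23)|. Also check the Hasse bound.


Affine points = {(0, 9), (0, 14), (1, 2), (1, 21), (2, 5), (2, 18), (3, 9), (3, 14), (5, 0), (6, 6), (6, 17), (7, 4), (7, 19), (9, 4), (9, 19), (10, 5), (10, 18), (11, 5), (11, 18), (14, 10), (14, 13), (15, 3), (15, 20), (16, 10), (16, 13), (18, 1), (18, 22), (20, 9), (20, 14)}; affine count = 29; |E(F_23)| = 30.

Discriminant check: Δ ∝ 4a³ + 27b² = 4·14³ + 27·12² = 4·2744 + 27·144 ≡ 6 (mod 23). Nonzero ⇒ E is nonsingular.
For each x ∈ F_23, compute rhs = x³ + 14·x + 12 mod 23, then count y ∈ F_23 with y² ≡ rhs.
  x = 0: rhs = 12, matching y values: 9, 14 (2 points).
  x = 1: rhs = 4, matching y values: 2, 21 (2 points).
  x = 2: rhs = 2, matching y values: 5, 18 (2 points).
  x = 3: rhs = 12, matching y values: 9, 14 (2 points).
  x = 4: rhs = 17, matching y values: none (0 points).
  x = 5: rhs = 0, matching y values: 0 (1 points).
  x = 6: rhs = 13, matching y values: 6, 17 (2 points).
  x = 7: rhs = 16, matching y values: 4, 19 (2 points).
  x = 8: rhs = 15, matching y values: none (0 points).
  x = 9: rhs = 16, matching y values: 4, 19 (2 points).
  x = 10: rhs = 2, matching y values: 5, 18 (2 points).
  x = 11: rhs = 2, matching y values: 5, 18 (2 points).
  x = 12: rhs = 22, matching y values: none (0 points).
  x = 13: rhs = 22, matching y values: none (0 points).
  x = 14: rhs = 8, matching y values: 10, 13 (2 points).
  x = 15: rhs = 9, matching y values: 3, 20 (2 points).
  x = 16: rhs = 8, matching y values: 10, 13 (2 points).
  x = 17: rhs = 11, matching y values: none (0 points).
  x = 18: rhs = 1, matching y values: 1, 22 (2 points).
  x = 19: rhs = 7, matching y values: none (0 points).
  x = 20: rhs = 12, matching y values: 9, 14 (2 points).
  x = 21: rhs = 22, matching y values: none (0 points).
  x = 22: rhs = 20, matching y values: none (0 points).
Total affine count: 29.
Full point count |E(F_23)| = 29 + 1 = 30.
Hasse bound: |30 − (23+1)| = |6| = 6 ≤ 2√23 ≈ 9.5917 ✓.


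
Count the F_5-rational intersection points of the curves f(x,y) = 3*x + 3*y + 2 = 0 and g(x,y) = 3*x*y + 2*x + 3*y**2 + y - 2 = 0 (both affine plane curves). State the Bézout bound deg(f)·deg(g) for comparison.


Common zeros: {(1, 0)}; count = 1; Bézout bound = 2.

deg(f) = 1, deg(g) = 2, so Bézout bound = 2.
Scan x ∈ F_5. For each x, list the y ∈ F_5 with f(x, y) ≡ 0 and those with g(x, y) ≡ 0 (mod 5); the common zeros in that column are the intersection.
  x = 0: f ≡ 0 at y ∈ {1}; g ≡ 0 at y ∈ {4}; common: ∅.
  x = 1: f ≡ 0 at y ∈ {0}; g ≡ 0 at y ∈ {0, 2}; common: {0}.
  x = 2: f ≡ 0 at y ∈ {4}; g ≡ 0 at y ∈ {3}; common: ∅.
  x = 3: f ≡ 0 at y ∈ {3}; g ≡ 0 at y ∈ ∅; common: ∅.
  x = 4: f ≡ 0 at y ∈ {2}; g ≡ 0 at y ∈ ∅; common: ∅.
Collecting: common zeros = {(1, 0)}, so the count is 1.
Comparison with the Bézout bound: 1 ≤ 2 = deg(f)·deg(g), as expected for curves with no common component (the affine F_5-count falls short of the bound because intersections may lie at infinity, over extension fields, or carry multiplicity).


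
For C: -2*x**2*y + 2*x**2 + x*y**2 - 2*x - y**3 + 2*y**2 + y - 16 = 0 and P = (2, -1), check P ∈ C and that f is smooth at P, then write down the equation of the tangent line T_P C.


Tangent line at P: 15*x - 18*y - 48 = 0.

Step 1: f(2, -1) = 0, so P lies on C.
Step 2: partial derivatives
  f_x(x, y) = -4*x*y + 4*x + y**2 - 2, f_y(x, y) = -2*x**2 + 2*x*y - 3*y**2 + 4*y + 1.
  f_x(P) = 15, f_y(P) = -18 (gradient nonzero, so P is smooth).
Step 3: tangent line at P: 15·(x − 2) + -18·(y − -1) = 0.
Expanding: 15*x - 18*y - 48 = 0.


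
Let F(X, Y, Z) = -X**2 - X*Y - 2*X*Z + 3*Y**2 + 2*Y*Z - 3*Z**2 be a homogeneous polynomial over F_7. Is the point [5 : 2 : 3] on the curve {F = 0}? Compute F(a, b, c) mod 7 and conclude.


F(5,2,3) ≡ 2 (mod 7); P is NOT on the curve.

Evaluate F(5, 2, 3) term-by-term (mod 7).
  -X**2 ↦ -1·25·1·1 = -25
  -X*Y ↦ -1·5·2·1 = -10
  -2*X*Z ↦ -2·5·1·3 = -30
  3*Y**2 ↦ 3·1·4·1 = 12
  2*Y*Z ↦ 2·1·2·3 = 12
  -3*Z**2 ↦ -3·1·1·9 = -27
Sum: F(5, 2, 3) = (-25) + (-10) + (-30) + (12) + (12) + (-27) = -68.
Reducing mod 7: -68 ≡ 2 (mod 7).
Since F(a, b, c) ≡ 2 ≠ 0 (mod 7), P does NOT lie on the curve.


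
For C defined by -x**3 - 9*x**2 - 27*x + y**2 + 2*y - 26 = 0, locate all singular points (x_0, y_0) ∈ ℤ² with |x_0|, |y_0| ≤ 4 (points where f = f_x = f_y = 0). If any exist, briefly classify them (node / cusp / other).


Singular points: {(-3, -1)}; classification: cusp.

Compute partial derivatives:
  f_x = -3*x**2 - 18*x - 27.
  f_y = 2*y + 2.
Scan x_0 ∈ {−4, ..., 4}. For each x_0, f_y(x_0, y) is a polynomial in y; find its integer roots y ∈ {−4, ..., 4}, then test f_x and f at those candidates.
  x = -4: f_y(-4, y) = 2*y + 2; vanishes at y ∈ {-1}. (-4, -1): f_x = -3 ≠ 0.
  x = -3: f_y(-3, y) = 2*y + 2; vanishes at y ∈ {-1}. (-3, -1): f_x = 0, f = 0 — SINGULAR.
  x = -2: f_y(-2, y) = 2*y + 2; vanishes at y ∈ {-1}. (-2, -1): f_x = -3 ≠ 0.
  x = -1: f_y(-1, y) = 2*y + 2; vanishes at y ∈ {-1}. (-1, -1): f_x = -12 ≠ 0.
  x = 0: f_y(0, y) = 2*y + 2; vanishes at y ∈ {-1}. (0, -1): f_x = -27 ≠ 0.
  x = 1: f_y(1, y) = 2*y + 2; vanishes at y ∈ {-1}. (1, -1): f_x = -48 ≠ 0.
  x = 2: f_y(2, y) = 2*y + 2; vanishes at y ∈ {-1}. (2, -1): f_x = -75 ≠ 0.
  x = 3: f_y(3, y) = 2*y + 2; vanishes at y ∈ {-1}. (3, -1): f_x = -108 ≠ 0.
  x = 4: f_y(4, y) = 2*y + 2; vanishes at y ∈ {-1}. (4, -1): f_x = -147 ≠ 0.
Only singular point on the grid: (-3, -1).
Classify: substitute x = -3 + u, y = -1 + v and expand: f = -u**3 + v**2.
No constant or linear terms (consistent with a singular point). Quadratic part: v**2. Cubic part: -u**3.
The quadratic part v**2 is a perfect square, so there is a single (double) tangent line v = 0, i.e. y = -1. Restricting the cubic part to that line (v = 0) leaves -u**3 ≠ 0, so f is not divisible by v and the branch is v² ≈ u**3 to lowest order — this is a cusp.
Classification: cusp.


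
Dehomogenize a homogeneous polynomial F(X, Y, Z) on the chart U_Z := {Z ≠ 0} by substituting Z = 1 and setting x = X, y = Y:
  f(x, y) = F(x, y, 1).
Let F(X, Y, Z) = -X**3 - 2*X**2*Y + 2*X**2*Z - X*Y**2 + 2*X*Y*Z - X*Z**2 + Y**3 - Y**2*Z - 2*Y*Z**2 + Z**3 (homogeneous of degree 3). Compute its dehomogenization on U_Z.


f(x, y) = -x**3 - 2*x**2*y + 2*x**2 - x*y**2 + 2*x*y - x + y**3 - y**2 - 2*y + 1

On U_Z we set Z = 1. Each monomial c·X^i·Y^j·Z^k in F becomes c·x^i·y^j·1^k = c·x^i·y^j.
Substituting Z = 1: F(X, Y, 1) = -x**3 - 2*x**2*y + 2*x**2 - x*y**2 + 2*x*y - x + y**3 - y**2 - 2*y + 1.
Note: deg(f) ≤ deg(F) = 3; strict inequality happens when F is divisible by Z (lost terms).


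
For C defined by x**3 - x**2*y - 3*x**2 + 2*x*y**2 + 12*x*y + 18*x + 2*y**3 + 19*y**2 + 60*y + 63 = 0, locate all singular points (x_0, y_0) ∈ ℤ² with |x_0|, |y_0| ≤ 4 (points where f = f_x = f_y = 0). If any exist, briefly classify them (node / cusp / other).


Singular points: {(0, -3)}; classification: cusp.

Compute partial derivatives:
  f_x = 3*x**2 - 2*x*y - 6*x + 2*y**2 + 12*y + 18.
  f_y = -x**2 + 4*x*y + 12*x + 6*y**2 + 38*y + 60.
Scan x_0 ∈ {−4, ..., 4}. For each x_0, f_y(x_0, y) is a polynomial in y; find its integer roots y ∈ {−4, ..., 4}, then test f_x and f at those candidates.
  x = -4: f_y(-4, y) = 6*y**2 + 22*y - 4; no integer root y with |y| ≤ 4.
  x = -3: f_y(-3, y) = 6*y**2 + 26*y + 15; no integer root y with |y| ≤ 4.
  x = -2: f_y(-2, y) = 6*y**2 + 30*y + 32; no integer root y with |y| ≤ 4.
  x = -1: f_y(-1, y) = 6*y**2 + 34*y + 47; no integer root y with |y| ≤ 4.
  x = 0: f_y(0, y) = 6*y**2 + 38*y + 60; vanishes at y ∈ {-3}. (0, -3): f_x = 0, f = 0 — SINGULAR.
  x = 1: f_y(1, y) = 6*y**2 + 42*y + 71; no integer root y with |y| ≤ 4.
  x = 2: f_y(2, y) = 6*y**2 + 46*y + 80; no integer root y with |y| ≤ 4.
  x = 3: f_y(3, y) = 6*y**2 + 50*y + 87; no integer root y with |y| ≤ 4.
  x = 4: f_y(4, y) = 6*y**2 + 54*y + 92; no integer root y with |y| ≤ 4.
Only singular point on the grid: (0, -3).
Classify: substitute x = 0 + u, y = -3 + v and expand: f = u**3 - u**2*v + 2*u*v**2 + 2*v**3 + v**2.
No constant or linear terms (consistent with a singular point). Quadratic part: v**2. Cubic part: u**3 - u**2*v + 2*u*v**2 + 2*v**3.
The quadratic part v**2 is a perfect square, so there is a single (double) tangent line v = 0, i.e. y = -3. Restricting the cubic part to that line (v = 0) leaves u**3 ≠ 0, so f is not divisible by v and the branch is v² ≈ -u**3 to lowest order — this is a cusp.
Classification: cusp.


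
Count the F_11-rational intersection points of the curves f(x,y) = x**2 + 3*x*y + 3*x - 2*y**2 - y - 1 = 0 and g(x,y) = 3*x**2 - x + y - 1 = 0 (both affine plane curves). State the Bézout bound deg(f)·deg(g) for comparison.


Common zeros: {(2, 2), (6, 9)}; count = 2; Bézout bound = 4.

deg(f) = 2, deg(g) = 2, so Bézout bound = 4.
Scan x ∈ F_11. For each x, list the y ∈ F_11 with f(x, y) ≡ 0 and those with g(x, y) ≡ 0 (mod 11); the common zeros in that column are the intersection.
  x = 0: f ≡ 0 at y ∈ {2, 3}; g ≡ 0 at y ∈ {1}; common: ∅.
  x = 1: f ≡ 0 at y ∈ ∅; g ≡ 0 at y ∈ {10}; common: ∅.
  x = 2: f ≡ 0 at y ∈ {2, 6}; g ≡ 0 at y ∈ {2}; common: {2}.
  x = 3: f ≡ 0 at y ∈ ∅; g ≡ 0 at y ∈ {10}; common: ∅.
  x = 4: f ≡ 0 at y ∈ ∅; g ≡ 0 at y ∈ {1}; common: ∅.
  x = 5: f ≡ 0 at y ∈ ∅; g ≡ 0 at y ∈ {8}; common: ∅.
  x = 6: f ≡ 0 at y ∈ {5, 9}; g ≡ 0 at y ∈ {9}; common: {9}.
  x = 7: f ≡ 0 at y ∈ ∅; g ≡ 0 at y ∈ {4}; common: ∅.
  x = 8: f ≡ 0 at y ∈ {8, 9}; g ≡ 0 at y ∈ {4}; common: ∅.
  x = 9: f ≡ 0 at y ∈ {5, 8}; g ≡ 0 at y ∈ {9}; common: ∅.
  x = 10: f ≡ 0 at y ∈ {3, 6}; g ≡ 0 at y ∈ {8}; common: ∅.
Collecting: common zeros = {(2, 2), (6, 9)}, so the count is 2.
Comparison with the Bézout bound: 2 ≤ 4 = deg(f)·deg(g), as expected for curves with no common component (the affine F_11-count falls short of the bound because intersections may lie at infinity, over extension fields, or carry multiplicity).


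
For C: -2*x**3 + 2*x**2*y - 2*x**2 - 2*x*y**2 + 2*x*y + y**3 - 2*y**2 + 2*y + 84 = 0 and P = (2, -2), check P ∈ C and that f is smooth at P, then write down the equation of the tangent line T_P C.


Tangent line at P: -60*x + 50*y + 220 = 0.

Step 1: f(2, -2) = 0, so P lies on C.
Step 2: partial derivatives
  f_x(x, y) = -6*x**2 + 4*x*y - 4*x - 2*y**2 + 2*y, f_y(x, y) = 2*x**2 - 4*x*y + 2*x + 3*y**2 - 4*y + 2.
  f_x(P) = -60, f_y(P) = 50 (gradient nonzero, so P is smooth).
Step 3: tangent line at P: -60·(x − 2) + 50·(y − -2) = 0.
Expanding: -60*x + 50*y + 220 = 0.


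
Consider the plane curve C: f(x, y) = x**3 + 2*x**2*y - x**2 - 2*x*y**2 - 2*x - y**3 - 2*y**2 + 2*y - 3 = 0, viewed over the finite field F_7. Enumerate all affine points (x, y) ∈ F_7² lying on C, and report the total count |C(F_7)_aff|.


Affine F_7-points: {(0, 3), (0, 4), (0, 5), (1, 2), (1, 3), (1, 5), (2, 1), (4, 5), (5, 1), (6, 1)}; count = 10.

For each of the 49 pairs (x, y) ∈ F_7², evaluate f(x, y) mod 7. Record the zeros.
  x = 0: [0↦4, 1↦3, 2↦6, 3↦0, 4↦0, 5↦0, 6↦1]  zeros at y ∈ {3, 4, 5}
  x = 1: [0↦2, 1↦1, 2↦0, 3↦0, 4↦2, 5↦0, 6↦2]  zeros at y ∈ {2, 3, 5}
  x = 2: [0↦4, 1↦0, 2↦6, 3↦2, 4↦3, 5↦3, 6↦3]  zeros at y ∈ {1}
  x = 3: [0↦2, 1↦6, 2↦2, 3↦5, 4↦2, 5↦1, 6↦3]  zeros at y ∈ ∅
  x = 4: [0↦2, 1↦4, 2↦1, 3↦1, 4↦5, 5↦0, 6↦1]  zeros at y ∈ {5}
  x = 5: [0↦3, 1↦0, 2↦2, 3↦3, 4↦4, 5↦6, 6↦3]  zeros at y ∈ {1}
  x = 6: [0↦4, 1↦0, 2↦4, 3↦3, 4↦5, 5↦4, 6↦1]  zeros at y ∈ {1}
Collecting zeros: affine points = {(0, 3), (0, 4), (0, 5), (1, 2), (1, 3), (1, 5), (2, 1), (4, 5), (5, 1), (6, 1)}.
Total count |C(F_7)_aff| = 10.


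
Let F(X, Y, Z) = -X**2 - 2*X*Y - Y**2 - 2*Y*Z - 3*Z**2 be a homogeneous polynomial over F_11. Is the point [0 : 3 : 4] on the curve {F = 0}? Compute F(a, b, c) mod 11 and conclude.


F(0,3,4) ≡ 7 (mod 11); P is NOT on the curve.

Evaluate F(0, 3, 4) term-by-term (mod 11).
  -X**2 ↦ -1·0·1·1 = 0
  -2*X*Y ↦ -2·0·3·1 = 0
  -Y**2 ↦ -1·1·9·1 = -9
  -2*Y*Z ↦ -2·1·3·4 = -24
  -3*Z**2 ↦ -3·1·1·16 = -48
Sum: F(0, 3, 4) = (0) + (0) + (-9) + (-24) + (-48) = -81.
Reducing mod 11: -81 ≡ 7 (mod 11).
Since F(a, b, c) ≡ 7 ≠ 0 (mod 11), P does NOT lie on the curve.


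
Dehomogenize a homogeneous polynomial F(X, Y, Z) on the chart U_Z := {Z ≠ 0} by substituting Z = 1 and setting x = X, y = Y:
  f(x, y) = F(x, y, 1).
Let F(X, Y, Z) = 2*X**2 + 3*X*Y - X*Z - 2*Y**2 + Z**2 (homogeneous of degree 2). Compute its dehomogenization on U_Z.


f(x, y) = 2*x**2 + 3*x*y - x - 2*y**2 + 1

On U_Z we set Z = 1. Each monomial c·X^i·Y^j·Z^k in F becomes c·x^i·y^j·1^k = c·x^i·y^j.
Substituting Z = 1: F(X, Y, 1) = 2*x**2 + 3*x*y - x - 2*y**2 + 1.
Note: deg(f) ≤ deg(F) = 2; strict inequality happens when F is divisible by Z (lost terms).


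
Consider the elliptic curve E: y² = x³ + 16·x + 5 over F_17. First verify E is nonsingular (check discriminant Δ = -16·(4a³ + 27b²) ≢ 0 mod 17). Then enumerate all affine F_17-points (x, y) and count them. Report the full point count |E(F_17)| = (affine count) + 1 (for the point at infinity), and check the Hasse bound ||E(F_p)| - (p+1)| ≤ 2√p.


Affine points = {(7, 1), (7, 16), (8, 4), (8, 13), (10, 3), (10, 14), (11, 4), (11, 13), (12, 2), (12, 15), (13, 8), (13, 9), (14, 7), (14, 10), (15, 4), (15, 13)}; affine count = 16; |E(F_17)| = 17.

Discriminant check: Δ ∝ 4a³ + 27b² = 4·16³ + 27·5² = 4·4096 + 27·25 ≡ 8 (mod 17). Nonzero ⇒ E is nonsingular.
For each x ∈ F_17, compute rhs = x³ + 16·x + 5 mod 17, then count y ∈ F_17 with y² ≡ rhs.
  x = 0: rhs = 5, matching y values: none (0 points).
  x = 1: rhs = 5, matching y values: none (0 points).
  x = 2: rhs = 11, matching y values: none (0 points).
  x = 3: rhs = 12, matching y values: none (0 points).
  x = 4: rhs = 14, matching y values: none (0 points).
  x = 5: rhs = 6, matching y values: none (0 points).
  x = 6: rhs = 11, matching y values: none (0 points).
  x = 7: rhs = 1, matching y values: 1, 16 (2 points).
  x = 8: rhs = 16, matching y values: 4, 13 (2 points).
  x = 9: rhs = 11, matching y values: none (0 points).
  x = 10: rhs = 9, matching y values: 3, 14 (2 points).
  x = 11: rhs = 16, matching y values: 4, 13 (2 points).
  x = 12: rhs = 4, matching y values: 2, 15 (2 points).
  x = 13: rhs = 13, matching y values: 8, 9 (2 points).
  x = 14: rhs = 15, matching y values: 7, 10 (2 points).
  x = 15: rhs = 16, matching y values: 4, 13 (2 points).
  x = 16: rhs = 5, matching y values: none (0 points).
Total affine count: 16.
Full point count |E(F_17)| = 16 + 1 = 17.
Hasse bound: |17 − (17+1)| = |-1| = 1 ≤ 2√17 ≈ 8.2462 ✓.


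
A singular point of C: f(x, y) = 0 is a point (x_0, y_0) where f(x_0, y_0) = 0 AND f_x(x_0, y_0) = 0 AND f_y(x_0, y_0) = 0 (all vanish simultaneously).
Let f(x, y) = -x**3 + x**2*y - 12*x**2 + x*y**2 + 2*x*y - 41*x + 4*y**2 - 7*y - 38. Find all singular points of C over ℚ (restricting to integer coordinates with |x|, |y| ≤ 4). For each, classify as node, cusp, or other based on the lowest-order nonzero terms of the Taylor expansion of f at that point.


Singular points: {(-3, 2)}; classification: node.

Compute partial derivatives:
  f_x = -3*x**2 + 2*x*y - 24*x + y**2 + 2*y - 41.
  f_y = x**2 + 2*x*y + 2*x + 8*y - 7.
Scan x_0 ∈ {−4, ..., 4}. For each x_0, f_y(x_0, y) is a polynomial in y; find its integer roots y ∈ {−4, ..., 4}, then test f_x and f at those candidates.
  x = -4: f_y(-4, y) = 1; no integer root y with |y| ≤ 4.
  x = -3: f_y(-3, y) = 2*y - 4; vanishes at y ∈ {2}. (-3, 2): f_x = 0, f = 0 — SINGULAR.
  x = -2: f_y(-2, y) = 4*y - 7; no integer root y with |y| ≤ 4.
  x = -1: f_y(-1, y) = 6*y - 8; no integer root y with |y| ≤ 4.
  x = 0: f_y(0, y) = 8*y - 7; no integer root y with |y| ≤ 4.
  x = 1: f_y(1, y) = 10*y - 4; no integer root y with |y| ≤ 4.
  x = 2: f_y(2, y) = 12*y + 1; no integer root y with |y| ≤ 4.
  x = 3: f_y(3, y) = 14*y + 8; no integer root y with |y| ≤ 4.
  x = 4: f_y(4, y) = 16*y + 17; no integer root y with |y| ≤ 4.
Only singular point on the grid: (-3, 2).
Classify: substitute x = -3 + u, y = 2 + v and expand: f = -u**3 + u**2*v - u**2 + u*v**2 + v**2.
No constant or linear terms (consistent with a singular point). Quadratic part: -u**2 + v**2. Cubic part: -u**3 + u**2*v + u*v**2.
The quadratic part v**2 - u**2 = (v − u)(v + u) splits into two distinct linear factors, so there are two distinct tangent lines y − 2 = ±(x − -3) — this is a node (ordinary double point).
Classification: node.


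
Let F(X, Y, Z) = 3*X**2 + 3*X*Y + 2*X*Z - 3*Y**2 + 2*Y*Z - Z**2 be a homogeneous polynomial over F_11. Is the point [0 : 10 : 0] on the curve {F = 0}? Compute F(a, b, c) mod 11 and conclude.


F(0,10,0) ≡ 8 (mod 11); P is NOT on the curve.

Evaluate F(0, 10, 0) term-by-term (mod 11).
  3*X**2 ↦ 3·0·1·1 = 0
  3*X*Y ↦ 3·0·10·1 = 0
  2*X*Z ↦ 2·0·1·0 = 0
  -3*Y**2 ↦ -3·1·100·1 = -300
  2*Y*Z ↦ 2·1·10·0 = 0
  -Z**2 ↦ -1·1·1·0 = 0
Sum: F(0, 10, 0) = (0) + (0) + (0) + (-300) + (0) + (0) = -300.
Reducing mod 11: -300 ≡ 8 (mod 11).
Since F(a, b, c) ≡ 8 ≠ 0 (mod 11), P does NOT lie on the curve.


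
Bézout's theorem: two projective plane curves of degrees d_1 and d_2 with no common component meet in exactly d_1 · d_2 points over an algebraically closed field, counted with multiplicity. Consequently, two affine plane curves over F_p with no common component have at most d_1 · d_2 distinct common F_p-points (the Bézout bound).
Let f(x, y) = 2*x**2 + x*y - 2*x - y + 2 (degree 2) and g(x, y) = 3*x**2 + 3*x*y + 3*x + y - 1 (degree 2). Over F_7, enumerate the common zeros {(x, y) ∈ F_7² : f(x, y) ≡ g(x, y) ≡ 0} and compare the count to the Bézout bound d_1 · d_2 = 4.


Common zeros: {(3, 0), (4, 3), (6, 3)}; count = 3; Bézout bound = 4.

deg(f) = 2, deg(g) = 2, so Bézout bound = 4.
Scan x ∈ F_7. For each x, list the y ∈ F_7 with f(x, y) ≡ 0 and those with g(x, y) ≡ 0 (mod 7); the common zeros in that column are the intersection.
  x = 0: f ≡ 0 at y ∈ {2}; g ≡ 0 at y ∈ {1}; common: ∅.
  x = 1: f ≡ 0 at y ∈ ∅; g ≡ 0 at y ∈ {4}; common: ∅.
  x = 2: f ≡ 0 at y ∈ {1}; g ≡ 0 at y ∈ ∅; common: ∅.
  x = 3: f ≡ 0 at y ∈ {0}; g ≡ 0 at y ∈ {0}; common: {0}.
  x = 4: f ≡ 0 at y ∈ {3}; g ≡ 0 at y ∈ {3}; common: {3}.
  x = 5: f ≡ 0 at y ∈ {0}; g ≡ 0 at y ∈ {1}; common: ∅.
  x = 6: f ≡ 0 at y ∈ {3}; g ≡ 0 at y ∈ {3}; common: {3}.
Collecting: common zeros = {(3, 0), (4, 3), (6, 3)}, so the count is 3.
Comparison with the Bézout bound: 3 ≤ 4 = deg(f)·deg(g), as expected for curves with no common component (the affine F_7-count falls short of the bound because intersections may lie at infinity, over extension fields, or carry multiplicity).


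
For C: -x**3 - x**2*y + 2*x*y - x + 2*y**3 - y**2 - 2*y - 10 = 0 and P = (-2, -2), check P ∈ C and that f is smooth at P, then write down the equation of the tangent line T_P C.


Tangent line at P: -25*x + 18*y - 14 = 0.

Step 1: f(-2, -2) = 0, so P lies on C.
Step 2: partial derivatives
  f_x(x, y) = -3*x**2 - 2*x*y + 2*y - 1, f_y(x, y) = -x**2 + 2*x + 6*y**2 - 2*y - 2.
  f_x(P) = -25, f_y(P) = 18 (gradient nonzero, so P is smooth).
Step 3: tangent line at P: -25·(x − -2) + 18·(y − -2) = 0.
Expanding: -25*x + 18*y - 14 = 0.


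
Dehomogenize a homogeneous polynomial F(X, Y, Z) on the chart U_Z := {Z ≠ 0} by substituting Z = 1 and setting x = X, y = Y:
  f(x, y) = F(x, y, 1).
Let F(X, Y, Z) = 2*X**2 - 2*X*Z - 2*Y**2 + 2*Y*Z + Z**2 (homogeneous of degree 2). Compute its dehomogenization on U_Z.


f(x, y) = 2*x**2 - 2*x - 2*y**2 + 2*y + 1

On U_Z we set Z = 1. Each monomial c·X^i·Y^j·Z^k in F becomes c·x^i·y^j·1^k = c·x^i·y^j.
Substituting Z = 1: F(X, Y, 1) = 2*x**2 - 2*x - 2*y**2 + 2*y + 1.
Note: deg(f) ≤ deg(F) = 2; strict inequality happens when F is divisible by Z (lost terms).


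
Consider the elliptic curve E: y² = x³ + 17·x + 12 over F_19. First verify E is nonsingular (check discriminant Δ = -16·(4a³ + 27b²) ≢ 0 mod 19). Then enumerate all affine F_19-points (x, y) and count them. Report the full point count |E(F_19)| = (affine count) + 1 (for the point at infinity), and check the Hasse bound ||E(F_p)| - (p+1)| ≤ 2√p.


Affine points = {(1, 7), (1, 12), (2, 4), (2, 15), (4, 7), (4, 12), (6, 8), (6, 11), (9, 1), (9, 18), (10, 2), (10, 17), (12, 5), (12, 14), (13, 6), (13, 13), (14, 7), (14, 12)}; affine count = 18; |E(F_19)| = 19.

Discriminant check: Δ ∝ 4a³ + 27b² = 4·17³ + 27·12² = 4·4913 + 27·144 ≡ 18 (mod 19). Nonzero ⇒ E is nonsingular.
For each x ∈ F_19, compute rhs = x³ + 17·x + 12 mod 19, then count y ∈ F_19 with y² ≡ rhs.
  x = 0: rhs = 12, matching y values: none (0 points).
  x = 1: rhs = 11, matching y values: 7, 12 (2 points).
  x = 2: rhs = 16, matching y values: 4, 15 (2 points).
  x = 3: rhs = 14, matching y values: none (0 points).
  x = 4: rhs = 11, matching y values: 7, 12 (2 points).
  x = 5: rhs = 13, matching y values: none (0 points).
  x = 6: rhs = 7, matching y values: 8, 11 (2 points).
  x = 7: rhs = 18, matching y values: none (0 points).
  x = 8: rhs = 14, matching y values: none (0 points).
  x = 9: rhs = 1, matching y values: 1, 18 (2 points).
  x = 10: rhs = 4, matching y values: 2, 17 (2 points).
  x = 11: rhs = 10, matching y values: none (0 points).
  x = 12: rhs = 6, matching y values: 5, 14 (2 points).
  x = 13: rhs = 17, matching y values: 6, 13 (2 points).
  x = 14: rhs = 11, matching y values: 7, 12 (2 points).
  x = 15: rhs = 13, matching y values: none (0 points).
  x = 16: rhs = 10, matching y values: none (0 points).
  x = 17: rhs = 8, matching y values: none (0 points).
  x = 18: rhs = 13, matching y values: none (0 points).
Total affine count: 18.
Full point count |E(F_19)| = 18 + 1 = 19.
Hasse bound: |19 − (19+1)| = |-1| = 1 ≤ 2√19 ≈ 8.7178 ✓.


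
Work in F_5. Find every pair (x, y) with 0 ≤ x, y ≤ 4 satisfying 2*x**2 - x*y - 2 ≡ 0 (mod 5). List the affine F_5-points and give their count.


Affine F_5-points: {(1, 0), (2, 3), (3, 2), (4, 0)}; count = 4.

For each of the 25 pairs (x, y) ∈ F_5², evaluate f(x, y) mod 5. Record the zeros.
  x = 0: [0↦3, 1↦3, 2↦3, 3↦3, 4↦3]  zeros at y ∈ ∅
  x = 1: [0↦0, 1↦4, 2↦3, 3↦2, 4↦1]  zeros at y ∈ {0}
  x = 2: [0↦1, 1↦4, 2↦2, 3↦0, 4↦3]  zeros at y ∈ {3}
  x = 3: [0↦1, 1↦3, 2↦0, 3↦2, 4↦4]  zeros at y ∈ {2}
  x = 4: [0↦0, 1↦1, 2↦2, 3↦3, 4↦4]  zeros at y ∈ {0}
Collecting zeros: affine points = {(1, 0), (2, 3), (3, 2), (4, 0)}.
Total count |C(F_5)_aff| = 4.


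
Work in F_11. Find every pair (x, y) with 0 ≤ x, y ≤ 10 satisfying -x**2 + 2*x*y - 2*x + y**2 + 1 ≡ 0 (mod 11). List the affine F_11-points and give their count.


Affine F_11-points: {(1, 4), (1, 5), (2, 9), (3, 7), (3, 9), (5, 4), (5, 8), (7, 3), (7, 5), (8, 3), (9, 7), (9, 8)}; count = 12.

For each of the 121 pairs (x, y) ∈ F_11², evaluate f(x, y) mod 11. Record the zeros.
  x = 0: [0↦1, 1↦2, 2↦5, 3↦10, 4↦6, 5↦4, 6↦4, 7↦6, 8↦10, 9↦5, 10↦2]  zeros at y ∈ ∅
  x = 1: [0↦9, 1↦1, 2↦6, 3↦2, 4↦0, 5↦0, 6↦2, 7↦6, 8↦1, 9↦9, 10↦8]  zeros at y ∈ {4, 5}
  x = 2: [0↦4, 1↦9, 2↦5, 3↦3, 4↦3, 5↦5, 6↦9, 7↦4, 8↦1, 9↦0, 10↦1]  zeros at y ∈ {9}
  x = 3: [0↦8, 1↦4, 2↦2, 3↦2, 4↦4, 5↦8, 6↦3, 7↦0, 8↦10, 9↦0, 10↦3]  zeros at y ∈ {7, 9}
  x = 4: [0↦10, 1↦8, 2↦8, 3↦10, 4↦3, 5↦9, 6↦6, 7↦5, 8↦6, 9↦9, 10↦3]  zeros at y ∈ ∅
  x = 5: [0↦10, 1↦10, 2↦1, 3↦5, 4↦0, 5↦8, 6↦7, 7↦8, 8↦0, 9↦5, 10↦1]  zeros at y ∈ {4, 8}
  x = 6: [0↦8, 1↦10, 2↦3, 3↦9, 4↦6, 5↦5, 6↦6, 7↦9, 8↦3, 9↦10, 10↦8]  zeros at y ∈ ∅
  x = 7: [0↦4, 1↦8, 2↦3, 3↦0, 4↦10, 5↦0, 6↦3, 7↦8, 8↦4, 9↦2, 10↦2]  zeros at y ∈ {3, 5}
  x = 8: [0↦9, 1↦4, 2↦1, 3↦0, 4↦1, 5↦4, 6↦9, 7↦5, 8↦3, 9↦3, 10↦5]  zeros at y ∈ {3}
  x = 9: [0↦1, 1↦9, 2↦8, 3↦9, 4↦1, 5↦6, 6↦2, 7↦0, 8↦0, 9↦2, 10↦6]  zeros at y ∈ {7, 8}
  x = 10: [0↦2, 1↦1, 2↦2, 3↦5, 4↦10, 5↦6, 6↦4, 7↦4, 8↦6, 9↦10, 10↦5]  zeros at y ∈ ∅
Collecting zeros: affine points = {(1, 4), (1, 5), (2, 9), (3, 7), (3, 9), (5, 4), (5, 8), (7, 3), (7, 5), (8, 3), (9, 7), (9, 8)}.
Total count |C(F_11)_aff| = 12.


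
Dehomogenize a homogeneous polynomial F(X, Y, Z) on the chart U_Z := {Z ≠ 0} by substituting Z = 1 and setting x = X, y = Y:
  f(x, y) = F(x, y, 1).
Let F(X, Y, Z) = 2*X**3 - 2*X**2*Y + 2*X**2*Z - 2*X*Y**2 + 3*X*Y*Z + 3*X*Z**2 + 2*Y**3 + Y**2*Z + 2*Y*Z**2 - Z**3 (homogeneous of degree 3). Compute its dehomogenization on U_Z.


f(x, y) = 2*x**3 - 2*x**2*y + 2*x**2 - 2*x*y**2 + 3*x*y + 3*x + 2*y**3 + y**2 + 2*y - 1

On U_Z we set Z = 1. Each monomial c·X^i·Y^j·Z^k in F becomes c·x^i·y^j·1^k = c·x^i·y^j.
Substituting Z = 1: F(X, Y, 1) = 2*x**3 - 2*x**2*y + 2*x**2 - 2*x*y**2 + 3*x*y + 3*x + 2*y**3 + y**2 + 2*y - 1.
Note: deg(f) ≤ deg(F) = 3; strict inequality happens when F is divisible by Z (lost terms).
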